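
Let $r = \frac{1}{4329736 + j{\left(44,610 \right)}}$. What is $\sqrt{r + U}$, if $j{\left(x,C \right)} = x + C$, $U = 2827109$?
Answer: $\frac{3 \sqrt{5890525848671578810}}{4330390} \approx 1681.4$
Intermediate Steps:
$j{\left(x,C \right)} = C + x$
$r = \frac{1}{4330390}$ ($r = \frac{1}{4329736 + \left(610 + 44\right)} = \frac{1}{4329736 + 654} = \frac{1}{4330390} \approx 2.3093 \cdot 10^{-7}$)
$\sqrt{r + U} = \sqrt{\frac{1}{4330390} + 2827109} = \sqrt{\frac{12242484542511}{4330390}} = \frac{3 \sqrt{5890525848671578810}}{4330390}$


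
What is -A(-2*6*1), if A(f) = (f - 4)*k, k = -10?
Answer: -160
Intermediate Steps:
A(f) = 40 - 10*f (A(f) = (f - 4)*(-10) = (-4 + f)*(-10) = 40 - 10*f)
-A(-2*6*1) = -(40 - 10*(-2*6)) = -(40 - (-120)) = -(40 - 10*(-12)) = -(40 + 120) = -1*160 = -160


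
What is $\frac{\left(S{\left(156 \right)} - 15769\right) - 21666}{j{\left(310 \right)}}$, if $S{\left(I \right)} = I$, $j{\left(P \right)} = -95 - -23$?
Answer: $\frac{37279}{72} \approx 517.76$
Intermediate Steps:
$j{\left(P \right)} = -72$ ($j{\left(P \right)} = -95 + 23 = -72$)
$\frac{\left(S{\left(156 \right)} - 15769\right) - 21666}{j{\left(310 \right)}} = \frac{\left(156 - 15769\right) - 21666}{-72} = \left(-15613 - 21666\right) \left(- \frac{1}{72}\right) = \left(-37279\right) \left(- \frac{1}{72}\right) = \frac{37279}{72}$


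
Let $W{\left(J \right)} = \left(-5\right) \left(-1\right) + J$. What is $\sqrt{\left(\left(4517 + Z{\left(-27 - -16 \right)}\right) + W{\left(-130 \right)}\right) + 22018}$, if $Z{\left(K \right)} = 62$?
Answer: $2 \sqrt{6618} \approx 162.7$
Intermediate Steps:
$W{\left(J \right)} = 5 + J$
$\sqrt{\left(\left(4517 + Z{\left(-27 - -16 \right)}\right) + W{\left(-130 \right)}\right) + 22018} = \sqrt{\left(\left(4517 + 62\right) + \left(5 - 130\right)\right) + 22018} = \sqrt{\left(4579 - 125\right) + 22018} = \sqrt{4454 + 22018} = \sqrt{26472} = 2 \sqrt{6618}$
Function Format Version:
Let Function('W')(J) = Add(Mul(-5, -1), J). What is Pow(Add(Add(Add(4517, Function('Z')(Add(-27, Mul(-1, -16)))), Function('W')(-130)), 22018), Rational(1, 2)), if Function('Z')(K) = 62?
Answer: Mul(2, Pow(6618, Rational(1, 2))) ≈ 162.70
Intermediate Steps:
Function('W')(J) = Add(5, J)
Pow(Add(Add(Add(4517, Function('Z')(Add(-27, Mul(-1, -16)))), Function('W')(-130)), 22018), Rational(1, 2)) = Pow(Add(Add(Add(4517, 62), Add(5, -130)), 22018), Rational(1, 2)) = Pow(Add(Add(4579, -125), 22018), Rational(1, 2)) = Pow(Add(4454, 22018), Rational(1, 2)) = Pow(26472, Rational(1, 2)) = Mul(2, Pow(6618, Rational(1, 2)))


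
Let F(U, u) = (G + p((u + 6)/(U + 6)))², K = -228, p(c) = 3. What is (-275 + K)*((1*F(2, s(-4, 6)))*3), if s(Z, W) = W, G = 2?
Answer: -37725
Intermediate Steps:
F(U, u) = 25 (F(U, u) = (2 + 3)² = 5² = 25)
(-275 + K)*((1*F(2, s(-4, 6)))*3) = (-275 - 228)*((1*25)*3) = -12575*3 = -503*75 = -37725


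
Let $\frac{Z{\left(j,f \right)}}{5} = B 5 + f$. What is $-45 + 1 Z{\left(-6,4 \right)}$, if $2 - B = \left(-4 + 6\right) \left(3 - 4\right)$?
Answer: $75$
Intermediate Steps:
$B = 4$ ($B = 2 - \left(-4 + 6\right) \left(3 - 4\right) = 2 - 2 \left(-1\right) = 2 - -2 = 2 + 2 = 4$)
$Z{\left(j,f \right)} = 100 + 5 f$ ($Z{\left(j,f \right)} = 5 \left(4 \cdot 5 + f\right) = 5 \left(20 + f\right) = 100 + 5 f$)
$-45 + 1 Z{\left(-6,4 \right)} = -45 + 1 \left(100 + 5 \cdot 4\right) = -45 + 1 \left(100 + 20\right) = -45 + 1 \cdot 120 = -45 + 120 = 75$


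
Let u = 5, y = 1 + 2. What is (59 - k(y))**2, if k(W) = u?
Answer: 2916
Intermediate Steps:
y = 3
k(W) = 5
(59 - k(y))**2 = (59 - 1*5)**2 = (59 - 5)**2 = 54**2 = 2916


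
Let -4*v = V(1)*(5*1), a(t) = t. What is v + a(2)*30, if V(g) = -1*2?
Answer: 125/2 ≈ 62.500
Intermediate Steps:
V(g) = -2
v = 5/2 (v = -(-1)*5*1/2 = -(-1)*5/2 = -¼*(-10) = 5/2 ≈ 2.5000)
v + a(2)*30 = 5/2 + 2*30 = 5/2 + 60 = 125/2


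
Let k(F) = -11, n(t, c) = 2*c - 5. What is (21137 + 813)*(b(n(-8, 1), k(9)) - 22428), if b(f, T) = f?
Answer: -492360450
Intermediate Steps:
n(t, c) = -5 + 2*c
(21137 + 813)*(b(n(-8, 1), k(9)) - 22428) = (21137 + 813)*((-5 + 2*1) - 22428) = 21950*((-5 + 2) - 22428) = 21950*(-3 - 22428) = 21950*(-22431) = -492360450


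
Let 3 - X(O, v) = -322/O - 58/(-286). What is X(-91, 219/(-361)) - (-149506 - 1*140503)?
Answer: 41471181/143 ≈ 2.9001e+5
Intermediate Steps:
X(O, v) = 400/143 + 322/O (X(O, v) = 3 - (-322/O - 58/(-286)) = 3 - (-322/O - 58*(-1/286)) = 3 - (-322/O + 29/143) = 3 - (29/143 - 322/O) = 3 + (-29/143 + 322/O) = 400/143 + 322/O)
X(-91, 219/(-361)) - (-149506 - 1*140503) = (400/143 + 322/(-91)) - (-149506 - 1*140503) = (400/143 + 322*(-1/91)) - (-149506 - 140503) = (400/143 - 46/13) - 1*(-290009) = -106/143 + 290009 = 41471181/143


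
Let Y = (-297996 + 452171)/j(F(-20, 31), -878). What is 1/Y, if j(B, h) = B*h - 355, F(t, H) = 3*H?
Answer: -82009/154175 ≈ -0.53192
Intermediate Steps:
j(B, h) = -355 + B*h
Y = -154175/82009 (Y = (-297996 + 452171)/(-355 + (3*31)*(-878)) = 154175/(-355 + 93*(-878)) = 154175/(-355 - 81654) = 154175/(-82009) = 154175*(-1/82009) = -154175/82009 ≈ -1.8800)
1/Y = 1/(-154175/82009) = -82009/154175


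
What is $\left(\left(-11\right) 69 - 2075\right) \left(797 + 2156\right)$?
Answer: $-8368802$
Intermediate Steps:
$\left(\left(-11\right) 69 - 2075\right) \left(797 + 2156\right) = \left(-759 - 2075\right) 2953 = \left(-2834\right) 2953 = -8368802$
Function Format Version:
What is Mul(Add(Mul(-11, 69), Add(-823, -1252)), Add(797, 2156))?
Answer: -8368802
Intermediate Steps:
Mul(Add(Mul(-11, 69), Add(-823, -1252)), Add(797, 2156)) = Mul(Add(-759, -2075), 2953) = Mul(-2834, 2953) = -8368802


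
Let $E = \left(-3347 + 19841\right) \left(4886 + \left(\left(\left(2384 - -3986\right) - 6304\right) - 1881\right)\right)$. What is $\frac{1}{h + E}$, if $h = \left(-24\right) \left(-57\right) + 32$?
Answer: $\frac{1}{50654474} \approx 1.9742 \cdot 10^{-8}$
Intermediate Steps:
$h = 1400$ ($h = 1368 + 32 = 1400$)
$E = 50653074$ ($E = 16494 \left(4886 + \left(\left(\left(2384 + 3986\right) - 6304\right) - 1881\right)\right) = 16494 \left(4886 + \left(\left(6370 - 6304\right) - 1881\right)\right) = 16494 \left(4886 + \left(66 - 1881\right)\right) = 16494 \left(4886 - 1815\right) = 16494 \cdot 3071 = 50653074$)
$\frac{1}{h + E} = \frac{1}{1400 + 50653074} = \frac{1}{50654474}$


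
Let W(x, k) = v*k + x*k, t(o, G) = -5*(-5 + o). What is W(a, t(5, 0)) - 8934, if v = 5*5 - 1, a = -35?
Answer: -8934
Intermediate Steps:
t(o, G) = 25 - 5*o
v = 24 (v = 25 - 1 = 24)
W(x, k) = 24*k + k*x (W(x, k) = 24*k + x*k = 24*k + k*x)
W(a, t(5, 0)) - 8934 = (25 - 5*5)*(24 - 35) - 8934 = (25 - 25)*(-11) - 8934 = 0*(-11) - 8934 = 0 - 8934 = -8934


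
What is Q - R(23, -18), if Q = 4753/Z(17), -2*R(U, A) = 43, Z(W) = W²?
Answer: 21933/578 ≈ 37.946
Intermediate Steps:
R(U, A) = -43/2 (R(U, A) = -½*43 = -43/2)
Q = 4753/289 (Q = 4753/(17²) = 4753/289 ≈ 16.446)
Q - R(23, -18) = 4753/289 - 1*(-43/2) = 4753/289 + 43/2 = 21933/578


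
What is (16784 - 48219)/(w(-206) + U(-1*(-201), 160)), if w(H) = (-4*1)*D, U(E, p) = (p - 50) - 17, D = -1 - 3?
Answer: -31435/109 ≈ -288.39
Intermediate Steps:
D = -4
U(E, p) = -67 + p (U(E, p) = (-50 + p) - 17 = -67 + p)
w(H) = 16 (w(H) = -4*1*(-4) = -4*(-4) = 16)
(16784 - 48219)/(w(-206) + U(-1*(-201), 160)) = (16784 - 48219)/(16 + (-67 + 160)) = -31435/(16 + 93) = -31435/109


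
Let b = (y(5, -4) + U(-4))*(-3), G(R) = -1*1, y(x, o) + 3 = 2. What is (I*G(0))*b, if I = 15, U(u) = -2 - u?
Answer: 45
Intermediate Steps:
y(x, o) = -1 (y(x, o) = -3 + 2 = -1)
G(R) = -1
b = -3 (b = (-1 + (-2 - 1*(-4)))*(-3) = (-1 + (-2 + 4))*(-3) = (-1 + 2)*(-3) = 1*(-3) = -3)
(I*G(0))*b = (15*(-1))*(-3) = -15*(-3) = 45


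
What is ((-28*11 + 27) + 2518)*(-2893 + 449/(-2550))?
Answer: -16503688963/2550 ≈ -6.4720e+6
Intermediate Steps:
((-28*11 + 27) + 2518)*(-2893 + 449/(-2550)) = ((-308 + 27) + 2518)*(-2893 + 449*(-1/2550)) = (-281 + 2518)*(-2893 - 449/2550) = 2237*(-7377599/2550) = -16503688963/2550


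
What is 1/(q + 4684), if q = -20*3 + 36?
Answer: 1/4660 ≈ 0.00021459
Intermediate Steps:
q = -24 (q = -60 + 36 = -24)
1/(q + 4684) = 1/(-24 + 4684) = 1/4660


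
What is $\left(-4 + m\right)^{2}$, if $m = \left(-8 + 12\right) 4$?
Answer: $144$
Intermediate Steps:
$m = 16$ ($m = 4 \cdot 4 = 16$)
$\left(-4 + m\right)^{2} = \left(-4 + 16\right)^{2} = 12^{2} = 144$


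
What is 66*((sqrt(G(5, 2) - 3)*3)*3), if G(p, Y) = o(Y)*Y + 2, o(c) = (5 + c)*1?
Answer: 594*sqrt(13) ≈ 2141.7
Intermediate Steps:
o(c) = 5 + c
G(p, Y) = 2 + Y*(5 + Y) (G(p, Y) = (5 + Y)*Y + 2 = Y*(5 + Y) + 2 = 2 + Y*(5 + Y))
66*((sqrt(G(5, 2) - 3)*3)*3) = 66*((sqrt((2 + 2*(5 + 2)) - 3)*3)*3) = 66*((sqrt((2 + 2*7) - 3)*3)*3) = 66*((sqrt((2 + 14) - 3)*3)*3) = 66*((sqrt(16 - 3)*3)*3) = 66*((sqrt(13)*3)*3) = 66*((3*sqrt(13))*3) = 66*(9*sqrt(13)) = 594*sqrt(13)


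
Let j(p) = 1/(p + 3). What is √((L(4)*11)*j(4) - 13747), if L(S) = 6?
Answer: I*√673141/7 ≈ 117.21*I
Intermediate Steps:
j(p) = 1/(3 + p)
√((L(4)*11)*j(4) - 13747) = √((6*11)/(3 + 4) - 13747) = √(66/7 - 13747) = √(-96163/7) = I*√673141/7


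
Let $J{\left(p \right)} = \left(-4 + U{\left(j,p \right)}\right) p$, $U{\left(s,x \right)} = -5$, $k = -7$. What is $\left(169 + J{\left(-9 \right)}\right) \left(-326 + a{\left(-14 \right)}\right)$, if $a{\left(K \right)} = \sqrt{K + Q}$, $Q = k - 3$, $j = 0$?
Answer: $-81500 + 500 i \sqrt{6} \approx -81500.0 + 1224.7 i$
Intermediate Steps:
$Q = -10$ ($Q = -7 - 3 = -10$)
$a{\left(K \right)} = \sqrt{-10 + K}$ ($a{\left(K \right)} = \sqrt{K - 10} = \sqrt{-10 + K}$)
$J{\left(p \right)} = - 9 p$ ($J{\left(p \right)} = \left(-4 - 5\right) p = - 9 p$)
$\left(169 + J{\left(-9 \right)}\right) \left(-326 + a{\left(-14 \right)}\right) = \left(169 - -81\right) \left(-326 + \sqrt{-10 - 14}\right) = \left(169 + 81\right) \left(-326 + \sqrt{-24}\right) = 250 \left(-326 + 2 i \sqrt{6}\right) = -81500 + 500 i \sqrt{6}$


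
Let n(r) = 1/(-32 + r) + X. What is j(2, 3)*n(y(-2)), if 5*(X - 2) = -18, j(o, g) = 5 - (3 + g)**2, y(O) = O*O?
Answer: 7099/140 ≈ 50.707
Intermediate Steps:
y(O) = O**2
X = -8/5 (X = 2 + (1/5)*(-18) = 2 - 18/5 = -8/5 ≈ -1.6000)
n(r) = -8/5 + 1/(-32 + r) (n(r) = 1/(-32 + r) - 8/5 = -8/5 + 1/(-32 + r))
j(2, 3)*n(y(-2)) = (5 - (3 + 3)**2)*((261 - 8*(-2)**2)/(5*(-32 + (-2)**2))) = (5 - 1*6**2)*((261 - 8*4)/(5*(-32 + 4))) = (5 - 1*36)*((1/5)*(261 - 32)/(-28)) = (5 - 36)*((1/5)*(-1/28)*229) = -31*(-229/140) = 7099/140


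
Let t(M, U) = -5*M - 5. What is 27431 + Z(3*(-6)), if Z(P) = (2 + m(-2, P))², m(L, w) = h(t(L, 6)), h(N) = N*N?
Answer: 28160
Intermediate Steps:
t(M, U) = -5 - 5*M
h(N) = N²
m(L, w) = (-5 - 5*L)²
Z(P) = 729 (Z(P) = (2 + 25*(1 - 2)²)² = (2 + 25*(-1)²)² = (2 + 25*1)² = (2 + 25)² = 27² = 729)
27431 + Z(3*(-6)) = 27431 + 729 = 28160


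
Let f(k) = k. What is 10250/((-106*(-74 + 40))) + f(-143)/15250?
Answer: 19474641/6870125 ≈ 2.8347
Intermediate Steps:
10250/((-106*(-74 + 40))) + f(-143)/15250 = 10250/((-106*(-74 + 40))) - 143/15250 = 10250/((-106*(-34))) - 143*1/15250 = 10250/3604 - 143/15250 = 10250*(1/3604) - 143/15250 = 5125/1802 - 143/15250 = 19474641/6870125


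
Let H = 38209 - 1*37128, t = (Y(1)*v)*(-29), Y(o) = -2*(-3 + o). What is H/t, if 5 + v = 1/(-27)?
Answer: 29187/15776 ≈ 1.8501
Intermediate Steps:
Y(o) = 6 - 2*o
v = -136/27 (v = -5 + 1/(-27) = -5 - 1/27 = -136/27 ≈ -5.0370)
t = 15776/27 (t = ((6 - 2*1)*(-136/27))*(-29) = ((6 - 2)*(-136/27))*(-29) = (4*(-136/27))*(-29) = -544/27*(-29) = 15776/27 ≈ 584.30)
H = 1081 (H = 38209 - 37128 = 1081)
H/t = 1081/(15776/27) = 1081*(27/15776) = 29187/15776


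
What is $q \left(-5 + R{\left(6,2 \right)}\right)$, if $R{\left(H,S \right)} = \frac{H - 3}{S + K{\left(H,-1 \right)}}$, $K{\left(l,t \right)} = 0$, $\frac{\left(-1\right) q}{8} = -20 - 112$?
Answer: $-3696$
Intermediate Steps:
$q = 1056$ ($q = - 8 \left(-20 - 112\right) = \left(-8\right) \left(-132\right) = 1056$)
$R{\left(H,S \right)} = \frac{-3 + H}{S}$ ($R{\left(H,S \right)} = \frac{H - 3}{S + 0} = \frac{-3 + H}{S}$)
$q \left(-5 + R{\left(6,2 \right)}\right) = 1056 \left(-5 + \frac{-3 + 6}{2}\right) = 1056 \left(-5 + \frac{1}{2} \cdot 3\right) = 1056 \left(-5 + \frac{3}{2}\right) = 1056 \left(- \frac{7}{2}\right) = -3696$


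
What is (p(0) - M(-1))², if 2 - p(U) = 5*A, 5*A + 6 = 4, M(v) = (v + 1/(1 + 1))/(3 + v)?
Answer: 289/16 ≈ 18.063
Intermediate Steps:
M(v) = (½ + v)/(3 + v) (M(v) = (v + 1/2)/(3 + v) = (v + ½)/(3 + v) = (½ + v)/(3 + v))
A = -⅖ (A = -6/5 + (⅕)*4 = -6/5 + ⅘ = -⅖ ≈ -0.40000)
p(U) = 4 (p(U) = 2 - 5*(-2)/5 = 2 - 1*(-2) = 2 + 2 = 4)
(p(0) - M(-1))² = (4 - (½ - 1)/(3 - 1))² = (4 - (-1)/(2*2))² = (4 - 1*(-¼))² = (4 + ¼)² = (17/4)² = 289/16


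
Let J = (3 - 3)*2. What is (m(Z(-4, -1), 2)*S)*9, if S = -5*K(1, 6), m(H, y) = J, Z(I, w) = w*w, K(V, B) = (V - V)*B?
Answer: 0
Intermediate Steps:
K(V, B) = 0 (K(V, B) = 0*B = 0)
Z(I, w) = w²
J = 0 (J = 0*2 = 0)
m(H, y) = 0
S = 0 (S = -5*0 = 0)
(m(Z(-4, -1), 2)*S)*9 = (0*0)*9 = 0*9 = 0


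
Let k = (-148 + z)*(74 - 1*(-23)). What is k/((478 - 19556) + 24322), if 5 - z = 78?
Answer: -21437/5244 ≈ -4.0879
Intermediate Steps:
z = -73 (z = 5 - 1*78 = 5 - 78 = -73)
k = -21437 (k = (-148 - 73)*(74 - 1*(-23)) = -221*(74 + 23) = -221*97 = -21437)
k/((478 - 19556) + 24322) = -21437/((478 - 19556) + 24322) = -21437/(-19078 + 24322) = -21437/5244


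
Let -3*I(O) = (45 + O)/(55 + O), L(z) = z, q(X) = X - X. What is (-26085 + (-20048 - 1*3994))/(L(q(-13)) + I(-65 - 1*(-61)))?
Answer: 7669431/41 ≈ 1.8706e+5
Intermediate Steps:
q(X) = 0
I(O) = -(45 + O)/(3*(55 + O))
(-26085 + (-20048 - 1*3994))/(L(q(-13)) + I(-65 - 1*(-61))) = (-26085 + (-20048 - 1*3994))/(0 + (-45 - (-65 - 1*(-61)))/(3*(55 + (-65 - 1*(-61))))) = (-26085 + (-20048 - 3994))/(0 + (-45 - (-65 + 61))/(3*(55 + (-65 + 61)))) = (-26085 - 24042)/(0 + (-45 - 1*(-4))/(3*(55 - 4))) = -50127/(0 + (⅓)*(-45 + 4)/51) = -50127/(0 + (⅓)*(1/51)*(-41)) = -50127/(0 - 41/153) = -50127/(-41/153) = -50127*(-153/41) = 7669431/41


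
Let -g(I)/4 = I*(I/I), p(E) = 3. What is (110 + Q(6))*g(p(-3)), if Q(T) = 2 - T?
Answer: -1272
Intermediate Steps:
g(I) = -4*I (g(I) = -4*I*I/I = -4*I)
(110 + Q(6))*g(p(-3)) = (110 + (2 - 1*6))*(-4*3) = (110 + (2 - 6))*(-12) = (110 - 4)*(-12) = 106*(-12) = -1272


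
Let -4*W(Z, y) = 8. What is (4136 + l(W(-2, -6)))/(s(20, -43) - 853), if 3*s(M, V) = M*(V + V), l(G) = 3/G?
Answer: -24807/8558 ≈ -2.8987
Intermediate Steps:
W(Z, y) = -2 (W(Z, y) = -¼*8 = -2)
s(M, V) = 2*M*V/3 (s(M, V) = (M*(V + V))/3 = (M*(2*V))/3 = (2*M*V)/3 = 2*M*V/3)
(4136 + l(W(-2, -6)))/(s(20, -43) - 853) = (4136 + 3/(-2))/((⅔)*20*(-43) - 853) = (4136 + 3*(-½))/(-1720/3 - 853) = (4136 - 3/2)/(-4279/3) = (8269/2)*(-3/4279) = -24807/8558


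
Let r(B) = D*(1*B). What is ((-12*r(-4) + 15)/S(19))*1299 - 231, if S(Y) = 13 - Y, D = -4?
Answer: 76179/2 ≈ 38090.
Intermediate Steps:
r(B) = -4*B
((-12*r(-4) + 15)/S(19))*1299 - 231 = ((-(-48)*(-4) + 15)/(13 - 1*19))*1299 - 231 = ((-12*16 + 15)/(13 - 19))*1299 - 231 = ((-192 + 15)/(-6))*1299 - 231 = -177*(-1/6)*1299 - 231 = (59/2)*1299 - 231 = 76641/2 - 231 = 76179/2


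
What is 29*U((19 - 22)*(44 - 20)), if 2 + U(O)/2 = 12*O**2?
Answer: 3607948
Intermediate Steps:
U(O) = -4 + 24*O**2 (U(O) = -4 + 2*(12*O**2) = -4 + 24*O**2)
29*U((19 - 22)*(44 - 20)) = 29*(-4 + 24*((19 - 22)*(44 - 20))**2) = 29*(-4 + 24*(-3*24)**2) = 29*(-4 + 24*(-72)**2) = 29*(-4 + 24*5184) = 29*(-4 + 124416) = 29*124412 = 3607948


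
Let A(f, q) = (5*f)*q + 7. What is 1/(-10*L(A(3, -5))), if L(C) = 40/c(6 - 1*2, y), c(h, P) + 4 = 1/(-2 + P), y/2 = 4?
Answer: 23/2400 ≈ 0.0095833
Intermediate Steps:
y = 8 (y = 2*4 = 8)
A(f, q) = 7 + 5*f*q (A(f, q) = 5*f*q + 7 = 7 + 5*f*q)
c(h, P) = -4 + 1/(-2 + P)
L(C) = -240/23 (L(C) = 40/(((9 - 4*8)/(-2 + 8))) = 40/(((9 - 32)/6)) = 40/(((1/6)*(-23))) = 40/(-23/6) = 40*(-6/23) = -240/23)
1/(-10*L(A(3, -5))) = 1/(-10*(-240/23)) = 1/(2400/23) = 23/2400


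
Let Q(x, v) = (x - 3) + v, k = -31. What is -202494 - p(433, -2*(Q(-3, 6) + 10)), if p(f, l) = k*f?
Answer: -189071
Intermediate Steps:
Q(x, v) = -3 + v + x (Q(x, v) = (-3 + x) + v = -3 + v + x)
p(f, l) = -31*f
-202494 - p(433, -2*(Q(-3, 6) + 10)) = -202494 - (-31)*433 = -202494 - 1*(-13423) = -202494 + 13423 = -189071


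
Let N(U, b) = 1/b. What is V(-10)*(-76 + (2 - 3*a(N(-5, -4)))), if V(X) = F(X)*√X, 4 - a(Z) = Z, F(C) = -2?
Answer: 347*I*√10/2 ≈ 548.66*I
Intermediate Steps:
a(Z) = 4 - Z
V(X) = -2*√X
V(-10)*(-76 + (2 - 3*a(N(-5, -4)))) = (-2*I*√10)*(-76 + (2 - 3*(4 - 1/(-4)))) = (-2*I*√10)*(-76 + (2 - 3*(4 - 1*(-¼)))) = (-2*I*√10)*(-76 + (2 - 3*(4 + ¼))) = (-2*I*√10)*(-76 + (2 - 3*17/4)) = (-2*I*√10)*(-76 + (2 - 51/4)) = (-2*I*√10)*(-76 - 43/4) = -2*I*√10*(-347/4) = 347*I*√10/2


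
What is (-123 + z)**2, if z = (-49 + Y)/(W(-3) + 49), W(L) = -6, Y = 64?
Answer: 27815076/1849 ≈ 15043.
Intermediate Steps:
z = 15/43 (z = (-49 + 64)/(-6 + 49) = 15/43 ≈ 0.34884)
(-123 + z)**2 = (-123 + 15/43)**2 = (-5274/43)**2 = 27815076/1849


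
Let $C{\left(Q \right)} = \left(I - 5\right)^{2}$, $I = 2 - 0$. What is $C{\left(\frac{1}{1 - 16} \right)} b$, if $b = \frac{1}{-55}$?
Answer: $- \frac{9}{55} \approx -0.16364$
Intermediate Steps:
$I = 2$ ($I = 2 + 0 = 2$)
$b = - \frac{1}{55} \approx -0.018182$
$C{\left(Q \right)} = 9$ ($C{\left(Q \right)} = \left(2 - 5\right)^{2} = \left(-3\right)^{2} = 9$)
$C{\left(\frac{1}{1 - 16} \right)} b = 9 \left(- \frac{1}{55}\right) = - \frac{9}{55}$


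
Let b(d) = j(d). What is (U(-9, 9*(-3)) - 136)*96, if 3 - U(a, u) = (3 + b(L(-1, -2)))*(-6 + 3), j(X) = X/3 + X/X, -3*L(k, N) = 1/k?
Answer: -11584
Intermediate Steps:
L(k, N) = -1/(3*k)
j(X) = 1 + X/3 (j(X) = X*(⅓) + 1 = X/3 + 1 = 1 + X/3)
b(d) = 1 + d/3
U(a, u) = 46/3 (U(a, u) = 3 - (3 + (1 + (-⅓/(-1))/3))*(-6 + 3) = 3 - (3 + (1 + (-⅓*(-1))/3))*(-3) = 3 - (3 + (1 + (⅓)*(⅓)))*(-3) = 3 - (3 + (1 + ⅑))*(-3) = 3 - (3 + 10/9)*(-3) = 3 - 37*(-3)/9 = 3 - 1*(-37/3) = 3 + 37/3 = 46/3)
(U(-9, 9*(-3)) - 136)*96 = (46/3 - 136)*96 = -362/3*96 = -11584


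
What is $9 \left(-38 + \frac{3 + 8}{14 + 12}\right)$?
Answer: $- \frac{8793}{26} \approx -338.19$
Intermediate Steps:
$9 \left(-38 + \frac{3 + 8}{14 + 12}\right) = 9 \left(-38 + \frac{11}{26}\right) = 9 \left(- \frac{977}{26}\right) = - \frac{8793}{26}$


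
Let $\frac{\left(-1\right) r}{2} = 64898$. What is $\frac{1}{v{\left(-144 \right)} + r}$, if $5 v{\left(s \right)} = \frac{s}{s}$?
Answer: $- \frac{5}{648979} \approx -7.7044 \cdot 10^{-6}$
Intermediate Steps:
$r = -129796$ ($r = \left(-2\right) 64898 = -129796$)
$v{\left(s \right)} = \frac{1}{5}$ ($v{\left(s \right)} = \frac{s \frac{1}{s}}{5} = \frac{1}{5} \cdot 1 = \frac{1}{5}$)
$\frac{1}{v{\left(-144 \right)} + r} = \frac{1}{\frac{1}{5} - 129796} = \frac{1}{- \frac{648979}{5}} = - \frac{5}{648979}$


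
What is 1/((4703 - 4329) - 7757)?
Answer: -1/7383 ≈ -0.00013545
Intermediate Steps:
1/((4703 - 4329) - 7757) = 1/(374 - 7757) = 1/(-7383) = -1/7383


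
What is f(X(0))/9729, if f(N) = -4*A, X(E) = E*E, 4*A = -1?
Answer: 1/9729 ≈ 0.00010279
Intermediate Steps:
A = -1/4 (A = (1/4)*(-1) = -1/4 ≈ -0.25000)
X(E) = E**2
f(N) = 1 (f(N) = -4*(-1/4) = 1)
f(X(0))/9729 = 1/9729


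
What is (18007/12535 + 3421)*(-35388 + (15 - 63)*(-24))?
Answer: -1468732685112/12535 ≈ -1.1717e+8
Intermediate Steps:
(18007/12535 + 3421)*(-35388 + (15 - 63)*(-24)) = (18007*(1/12535) + 3421)*(-35388 - 48*(-24)) = (18007/12535 + 3421)*(-35388 + 1152) = (42900242/12535)*(-34236) = -1468732685112/12535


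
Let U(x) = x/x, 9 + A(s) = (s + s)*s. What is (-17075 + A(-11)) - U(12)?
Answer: -16843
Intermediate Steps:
A(s) = -9 + 2*s**2 (A(s) = -9 + (s + s)*s = -9 + (2*s)*s = -9 + 2*s**2)
U(x) = 1
(-17075 + A(-11)) - U(12) = (-17075 + (-9 + 2*(-11)**2)) - 1*1 = (-17075 + (-9 + 2*121)) - 1 = (-17075 + (-9 + 242)) - 1 = (-17075 + 233) - 1 = -16842 - 1 = -16843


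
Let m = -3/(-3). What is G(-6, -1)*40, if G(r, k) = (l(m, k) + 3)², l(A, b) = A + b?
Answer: 360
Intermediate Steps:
m = 1 (m = -3*(-⅓) = 1)
G(r, k) = (4 + k)² (G(r, k) = ((1 + k) + 3)² = (4 + k)²)
G(-6, -1)*40 = (4 - 1)²*40 = 3²*40 = 9*40 = 360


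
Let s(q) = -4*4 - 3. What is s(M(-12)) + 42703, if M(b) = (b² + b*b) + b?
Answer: 42684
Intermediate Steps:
M(b) = b + 2*b² (M(b) = (b² + b²) + b = 2*b² + b = b + 2*b²)
s(q) = -19 (s(q) = -16 - 3 = -19)
s(M(-12)) + 42703 = -19 + 42703 = 42684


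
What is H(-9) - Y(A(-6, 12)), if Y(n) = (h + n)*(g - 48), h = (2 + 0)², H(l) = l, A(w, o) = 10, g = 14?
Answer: 467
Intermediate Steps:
h = 4 (h = 2² = 4)
Y(n) = -136 - 34*n (Y(n) = (4 + n)*(14 - 48) = (4 + n)*(-34) = -136 - 34*n)
H(-9) - Y(A(-6, 12)) = -9 - (-136 - 34*10) = -9 - (-136 - 340) = -9 - 1*(-476) = -9 + 476 = 467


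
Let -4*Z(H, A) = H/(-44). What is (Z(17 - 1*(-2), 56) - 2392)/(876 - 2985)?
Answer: 420973/371184 ≈ 1.1341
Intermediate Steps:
Z(H, A) = H/176 (Z(H, A) = -H/(4*(-44)) = -H*(-1)/(4*44) = -(-1)*H/176 = H/176)
(Z(17 - 1*(-2), 56) - 2392)/(876 - 2985) = ((17 - 1*(-2))/176 - 2392)/(876 - 2985) = ((17 + 2)/176 - 2392)/(-2109) = ((1/176)*19 - 2392)*(-1/2109) = (19/176 - 2392)*(-1/2109) = -420973/176*(-1/2109) = 420973/371184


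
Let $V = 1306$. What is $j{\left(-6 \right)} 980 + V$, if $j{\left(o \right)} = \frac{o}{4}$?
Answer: $-164$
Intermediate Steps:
$j{\left(o \right)} = \frac{o}{4}$ ($j{\left(o \right)} = o \frac{1}{4} = \frac{o}{4}$)
$j{\left(-6 \right)} 980 + V = \frac{1}{4} \left(-6\right) 980 + 1306 = \left(- \frac{3}{2}\right) 980 + 1306 = -1470 + 1306 = -164$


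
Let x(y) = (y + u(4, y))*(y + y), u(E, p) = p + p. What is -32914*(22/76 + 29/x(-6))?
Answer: -28618723/2052 ≈ -13947.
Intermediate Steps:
u(E, p) = 2*p
x(y) = 6*y² (x(y) = (y + 2*y)*(y + y) = (3*y)*(2*y) = 6*y²)
-32914*(22/76 + 29/x(-6)) = -32914*(22/76 + 29/((6*(-6)²))) = -32914*(22*(1/76) + 29/((6*36))) = -32914*(11/38 + 29/216) = -32914*1739/4104 = -28618723/2052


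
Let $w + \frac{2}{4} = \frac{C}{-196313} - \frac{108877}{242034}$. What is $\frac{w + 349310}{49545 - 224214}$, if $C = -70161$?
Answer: $- \frac{120603657404}{60306764661} \approx -1.9998$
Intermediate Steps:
$w = - \frac{1082685898}{1827477717}$ ($w = - \frac{1}{2} - \left(- \frac{5397}{15101} + \frac{108877}{242034}\right) = - \frac{1}{2} - \frac{337894079}{3654955434} = - \frac{1082685898}{1827477717} \approx -0.59245$)
$\frac{w + 349310}{49545 - 224214} = \frac{- \frac{1082685898}{1827477717} + 349310}{49545 - 224214} = \frac{638355158639372}{1827477717 \left(-174669\right)} = \frac{638355158639372}{1827477717} \left(- \frac{1}{174669}\right) = - \frac{120603657404}{60306764661}$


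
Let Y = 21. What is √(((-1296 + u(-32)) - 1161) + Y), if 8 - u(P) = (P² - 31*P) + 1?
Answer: I*√4445 ≈ 66.671*I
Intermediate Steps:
u(P) = 7 - P² + 31*P (u(P) = 8 - ((P² - 31*P) + 1) = 8 - (1 + P² - 31*P) = 8 + (-1 - P² + 31*P) = 7 - P² + 31*P)
√(((-1296 + u(-32)) - 1161) + Y) = √(((-1296 + (7 - 1*(-32)² + 31*(-32))) - 1161) + 21) = √(((-1296 + (7 - 1*1024 - 992)) - 1161) + 21) = √(((-1296 + (7 - 1024 - 992)) - 1161) + 21) = √(((-1296 - 2009) - 1161) + 21) = √((-3305 - 1161) + 21) = √(-4466 + 21) = √(-4445) = I*√4445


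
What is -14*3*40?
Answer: -1680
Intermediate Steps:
-14*3*40 = -42*40 = -1680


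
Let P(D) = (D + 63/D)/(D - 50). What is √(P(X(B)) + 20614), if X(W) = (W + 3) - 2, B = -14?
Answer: √1536361918/273 ≈ 143.58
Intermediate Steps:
X(W) = 1 + W (X(W) = (3 + W) - 2 = 1 + W)
P(D) = (D + 63/D)/(-50 + D)
√(P(X(B)) + 20614) = √((63 + (1 - 14)²)/((1 - 14)*(-50 + (1 - 14))) + 20614) = √((63 + (-13)²)/((-13)*(-50 - 13)) + 20614) = √(-1/13*(63 + 169)/(-63) + 20614) = √(-1/13*(-1/63)*232 + 20614) = √(232/819 + 20614) = √(16883098/819) = √1536361918/273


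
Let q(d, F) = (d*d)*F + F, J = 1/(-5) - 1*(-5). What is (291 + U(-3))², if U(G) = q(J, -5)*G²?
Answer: 15634116/25 ≈ 6.2537e+5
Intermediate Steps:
J = 24/5 (J = -⅕ + 5 = 24/5 ≈ 4.8000)
q(d, F) = F + F*d² (q(d, F) = d²*F + F = F*d² + F = F + F*d²)
U(G) = -601*G²/5 (U(G) = (-5*(1 + (24/5)²))*G² = (-5*(1 + 576/25))*G² = (-5*601/25)*G² = -601*G²/5)
(291 + U(-3))² = (291 - 601/5*(-3)²)² = (291 - 601/5*9)² = (291 - 5409/5)² = (-3954/5)² = 15634116/25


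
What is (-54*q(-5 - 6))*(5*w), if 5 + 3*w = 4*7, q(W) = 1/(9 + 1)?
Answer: -207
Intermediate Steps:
q(W) = ⅒ (q(W) = 1/10 = ⅒)
w = 23/3 (w = -5/3 + (4*7)/3 = -5/3 + (⅓)*28 = -5/3 + 28/3 = 23/3 ≈ 7.6667)
(-54*q(-5 - 6))*(5*w) = (-54*⅒)*(5*(23/3)) = -27/5*115/3 = -207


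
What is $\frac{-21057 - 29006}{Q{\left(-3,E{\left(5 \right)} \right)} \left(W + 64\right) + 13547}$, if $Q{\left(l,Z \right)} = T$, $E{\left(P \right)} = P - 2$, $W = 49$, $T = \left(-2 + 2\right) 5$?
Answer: $- \frac{50063}{13547} \approx -3.6955$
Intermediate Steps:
$T = 0$ ($T = 0 \cdot 5 = 0$)
$E{\left(P \right)} = -2 + P$
$Q{\left(l,Z \right)} = 0$
$\frac{-21057 - 29006}{Q{\left(-3,E{\left(5 \right)} \right)} \left(W + 64\right) + 13547} = \frac{-21057 - 29006}{0 \left(49 + 64\right) + 13547} = - \frac{50063}{0 \cdot 113 + 13547} = - \frac{50063}{0 + 13547} = - \frac{50063}{13547}$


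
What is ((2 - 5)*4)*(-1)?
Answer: 12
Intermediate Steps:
((2 - 5)*4)*(-1) = -3*4*(-1) = -12*(-1) = 12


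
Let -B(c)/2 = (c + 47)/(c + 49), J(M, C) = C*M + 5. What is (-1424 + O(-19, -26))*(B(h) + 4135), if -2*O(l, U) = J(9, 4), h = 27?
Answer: -113433696/19 ≈ -5.9702e+6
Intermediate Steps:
J(M, C) = 5 + C*M
O(l, U) = -41/2 (O(l, U) = -(5 + 4*9)/2 = -(5 + 36)/2 = -½*41 = -41/2)
B(c) = -2*(47 + c)/(49 + c) (B(c) = -2*(c + 47)/(c + 49) = -2*(47 + c)/(49 + c))
(-1424 + O(-19, -26))*(B(h) + 4135) = (-1424 - 41/2)*(2*(-47 - 1*27)/(49 + 27) + 4135) = -2889*(2*(-47 - 27)/76 + 4135)/2 = -2889*(2*(1/76)*(-74) + 4135)/2 = -2889*(-37/19 + 4135)/2 = -2889/2*78528/19 = -113433696/19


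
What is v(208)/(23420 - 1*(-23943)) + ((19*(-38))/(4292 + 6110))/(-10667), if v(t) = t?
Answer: 11556743979/2627655050321 ≈ 0.0043981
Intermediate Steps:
v(208)/(23420 - 1*(-23943)) + ((19*(-38))/(4292 + 6110))/(-10667) = 208/(23420 - 1*(-23943)) + ((19*(-38))/(4292 + 6110))/(-10667) = 208/(23420 + 23943) - 722/10402*(-1/10667) = 208/47363 - 722*1/10402*(-1/10667) = 208*(1/47363) - 361/5201*(-1/10667) = 208/47363 + 361/55479067 = 11556743979/2627655050321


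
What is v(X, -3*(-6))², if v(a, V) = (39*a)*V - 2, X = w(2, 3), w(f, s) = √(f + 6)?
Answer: 3942436 - 5616*√2 ≈ 3.9345e+6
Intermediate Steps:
w(f, s) = √(6 + f)
X = 2*√2 (X = √(6 + 2) = √8 = 2*√2 ≈ 2.8284)
v(a, V) = -2 + 39*V*a (v(a, V) = 39*V*a - 2 = -2 + 39*V*a)
v(X, -3*(-6))² = (-2 + 39*(-3*(-6))*(2*√2))² = (-2 + 39*18*(2*√2))² = (-2 + 1404*√2)²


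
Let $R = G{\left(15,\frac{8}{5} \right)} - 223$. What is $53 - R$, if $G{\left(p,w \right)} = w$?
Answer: $\frac{1372}{5} \approx 274.4$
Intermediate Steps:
$R = - \frac{1107}{5}$ ($R = \frac{8}{5} - 223 = - \frac{1107}{5} \approx -221.4$)
$53 - R = 53 - - \frac{1107}{5} = 53 + \frac{1107}{5} = \frac{1372}{5}$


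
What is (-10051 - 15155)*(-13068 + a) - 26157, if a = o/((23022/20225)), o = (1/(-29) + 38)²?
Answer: 319947111033714/1075639 ≈ 2.9745e+8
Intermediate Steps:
o = 1212201/841 (o = (-1/29 + 38)² = (1101/29)² = 1212201/841 ≈ 1441.4)
a = 2724085025/2151278 (a = 1212201/(841*((23022/20225))) = 1212201/(841*((23022*(1/20225)))) = 1212201/(841*(23022/20225)) = (1212201/841)*(20225/23022) = 2724085025/2151278 ≈ 1266.3)
(-10051 - 15155)*(-13068 + a) - 26157 = (-10051 - 15155)*(-13068 + 2724085025/2151278) - 26157 = -25206*(-25388815879/2151278) - 26157 = 319975246523037/1075639 - 26157 = 319947111033714/1075639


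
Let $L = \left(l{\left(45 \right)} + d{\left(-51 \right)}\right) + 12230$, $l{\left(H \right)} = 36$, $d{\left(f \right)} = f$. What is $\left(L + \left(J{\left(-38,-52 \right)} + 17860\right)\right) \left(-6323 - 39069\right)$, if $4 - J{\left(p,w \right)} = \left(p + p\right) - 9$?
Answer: $-1369204288$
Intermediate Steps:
$L = 12215$ ($L = \left(36 - 51\right) + 12230 = -15 + 12230 = 12215$)
$J{\left(p,w \right)} = 13 - 2 p$ ($J{\left(p,w \right)} = 4 - \left(\left(p + p\right) - 9\right) = 4 - \left(2 p - 9\right) = 4 - \left(-9 + 2 p\right) = 13 - 2 p$)
$\left(L + \left(J{\left(-38,-52 \right)} + 17860\right)\right) \left(-6323 - 39069\right) = \left(12215 + \left(\left(13 - -76\right) + 17860\right)\right) \left(-6323 - 39069\right) = \left(12215 + \left(\left(13 + 76\right) + 17860\right)\right) \left(-45392\right) = \left(12215 + \left(89 + 17860\right)\right) \left(-45392\right) = \left(12215 + 17949\right) \left(-45392\right) = 30164 \left(-45392\right) = -1369204288$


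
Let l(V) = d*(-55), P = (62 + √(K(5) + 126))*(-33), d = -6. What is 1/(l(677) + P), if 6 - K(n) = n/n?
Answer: -52/84909 + √131/84909 ≈ -0.00047762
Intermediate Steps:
K(n) = 5 (K(n) = 6 - n/n = 6 - 1*1 = 6 - 1 = 5)
P = -2046 - 33*√131 (P = (62 + √(5 + 126))*(-33) = (62 + √131)*(-33) = -2046 - 33*√131 ≈ -2423.7)
l(V) = 330 (l(V) = -6*(-55) = 330)
1/(l(677) + P) = 1/(330 + (-2046 - 33*√131)) = 1/(-1716 - 33*√131)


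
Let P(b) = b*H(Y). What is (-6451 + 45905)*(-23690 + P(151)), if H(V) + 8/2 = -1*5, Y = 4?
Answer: -988283246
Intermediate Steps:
H(V) = -9 (H(V) = -4 - 1*5 = -4 - 5 = -9)
P(b) = -9*b (P(b) = b*(-9) = -9*b)
(-6451 + 45905)*(-23690 + P(151)) = (-6451 + 45905)*(-23690 - 9*151) = 39454*(-23690 - 1359) = 39454*(-25049) = -988283246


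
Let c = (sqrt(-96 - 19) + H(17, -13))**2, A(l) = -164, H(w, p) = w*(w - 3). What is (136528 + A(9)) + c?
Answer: 192893 + 476*I*sqrt(115) ≈ 1.9289e+5 + 5104.5*I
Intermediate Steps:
H(w, p) = w*(-3 + w)
c = (238 + I*sqrt(115))**2 (c = (sqrt(-96 - 19) + 17*(-3 + 17))**2 = (sqrt(-115) + 17*14)**2 = (I*sqrt(115) + 238)**2 = (238 + I*sqrt(115))**2 ≈ 56529.0 + 5104.5*I)
(136528 + A(9)) + c = (136528 - 164) + (238 + I*sqrt(115))**2 = 136364 + (238 + I*sqrt(115))**2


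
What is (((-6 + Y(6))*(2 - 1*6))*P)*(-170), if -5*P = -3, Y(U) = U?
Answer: 0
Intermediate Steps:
P = ⅗ (P = -⅕*(-3) = ⅗ ≈ 0.60000)
(((-6 + Y(6))*(2 - 1*6))*P)*(-170) = (((-6 + 6)*(2 - 1*6))*(⅗))*(-170) = ((0*(2 - 6))*(⅗))*(-170) = ((0*(-4))*(⅗))*(-170) = (0*(⅗))*(-170) = 0*(-170) = 0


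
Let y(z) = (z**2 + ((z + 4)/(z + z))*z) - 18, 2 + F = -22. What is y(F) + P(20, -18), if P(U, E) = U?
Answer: 568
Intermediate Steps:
F = -24 (F = -2 - 22 = -24)
y(z) = -16 + z**2 + z/2 (y(z) = (z**2 + ((4 + z)/((2*z)))*z) - 18 = (z**2 + ((4 + z)*(1/(2*z)))*z) - 18 = (z**2 + ((4 + z)/(2*z))*z) - 18 = (z**2 + (2 + z/2)) - 18 = (2 + z**2 + z/2) - 18 = -16 + z**2 + z/2)
y(F) + P(20, -18) = (-16 + (-24)**2 + (1/2)*(-24)) + 20 = (-16 + 576 - 12) + 20 = 548 + 20 = 568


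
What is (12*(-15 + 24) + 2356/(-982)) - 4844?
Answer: -2326554/491 ≈ -4738.4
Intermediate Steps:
(12*(-15 + 24) + 2356/(-982)) - 4844 = (12*9 + 2356*(-1/982)) - 4844 = (108 - 1178/491) - 4844 = 51850/491 - 4844 = -2326554/491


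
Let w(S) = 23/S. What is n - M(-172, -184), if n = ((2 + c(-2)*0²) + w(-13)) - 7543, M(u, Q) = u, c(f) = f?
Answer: -95820/13 ≈ -7370.8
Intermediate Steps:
n = -98056/13 (n = ((2 - 2*0²) + 23/(-13)) - 7543 = ((2 - 2*0) + 23*(-1/13)) - 7543 = ((2 + 0) - 23/13) - 7543 = (2 - 23/13) - 7543 = 3/13 - 7543 = -98056/13 ≈ -7542.8)
n - M(-172, -184) = -98056/13 - 1*(-172) = -98056/13 + 172 = -95820/13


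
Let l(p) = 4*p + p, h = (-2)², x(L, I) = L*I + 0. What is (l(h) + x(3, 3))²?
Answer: 841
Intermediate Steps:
x(L, I) = I*L (x(L, I) = I*L + 0 = I*L)
h = 4
l(p) = 5*p
(l(h) + x(3, 3))² = (5*4 + 3*3)² = (20 + 9)² = 29² = 841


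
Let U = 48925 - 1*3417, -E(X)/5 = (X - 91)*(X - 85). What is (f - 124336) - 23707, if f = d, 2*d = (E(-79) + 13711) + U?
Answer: -376267/2 ≈ -1.8813e+5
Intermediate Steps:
E(X) = -5*(-91 + X)*(-85 + X) (E(X) = -5*(X - 91)*(X - 85) = -5*(-91 + X)*(-85 + X))
U = 45508 (U = 48925 - 3417 = 45508)
d = -80181/2 (d = (((-38675 - 5*(-79)² + 880*(-79)) + 13711) + 45508)/2 = (((-38675 - 5*6241 - 69520) + 13711) + 45508)/2 = (((-38675 - 31205 - 69520) + 13711) + 45508)/2 = ((-139400 + 13711) + 45508)/2 = (-125689 + 45508)/2 = (½)*(-80181) = -80181/2 ≈ -40091.)
f = -80181/2 ≈ -40091.
(f - 124336) - 23707 = (-80181/2 - 124336) - 23707 = -328853/2 - 23707 = -376267/2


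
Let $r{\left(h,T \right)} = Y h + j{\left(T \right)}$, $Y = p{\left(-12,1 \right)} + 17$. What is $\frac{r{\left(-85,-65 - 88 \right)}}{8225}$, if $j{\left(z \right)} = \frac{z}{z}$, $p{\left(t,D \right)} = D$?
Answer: $- \frac{1529}{8225} \approx -0.1859$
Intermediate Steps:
$Y = 18$ ($Y = 1 + 17 = 18$)
$j{\left(z \right)} = 1$
$r{\left(h,T \right)} = 1 + 18 h$ ($r{\left(h,T \right)} = 18 h + 1 = 1 + 18 h$)
$\frac{r{\left(-85,-65 - 88 \right)}}{8225} = \frac{1 + 18 \left(-85\right)}{8225} = \left(1 - 1530\right) \frac{1}{8225} = \left(-1529\right) \frac{1}{8225} = - \frac{1529}{8225}$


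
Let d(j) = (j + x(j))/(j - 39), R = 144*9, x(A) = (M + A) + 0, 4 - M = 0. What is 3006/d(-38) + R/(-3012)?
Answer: 3227177/1004 ≈ 3214.3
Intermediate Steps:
M = 4 (M = 4 - 1*0 = 4 + 0 = 4)
x(A) = 4 + A (x(A) = (4 + A) + 0 = 4 + A)
R = 1296
d(j) = (4 + 2*j)/(-39 + j) (d(j) = (j + (4 + j))/(j - 39) = (4 + 2*j)/(-39 + j))
3006/d(-38) + R/(-3012) = 3006/((2*(2 - 38)/(-39 - 38))) + 1296/(-3012) = 3006/((2*(-36)/(-77))) + 1296*(-1/3012) = 3006/((2*(-1/77)*(-36))) - 108/251 = 3006/(72/77) - 108/251 = 3006*(77/72) - 108/251 = 12859/4 - 108/251 = 3227177/1004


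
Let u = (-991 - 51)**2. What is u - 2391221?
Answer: -1305457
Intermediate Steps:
u = 1085764 (u = (-1042)**2 = 1085764)
u - 2391221 = 1085764 - 2391221 = -1305457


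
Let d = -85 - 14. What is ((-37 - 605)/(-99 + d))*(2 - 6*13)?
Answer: -8132/33 ≈ -246.42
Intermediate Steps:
d = -99
((-37 - 605)/(-99 + d))*(2 - 6*13) = ((-37 - 605)/(-99 - 99))*(2 - 6*13) = (-642/(-198))*(2 - 78) = -642*(-1/198)*(-76) = (107/33)*(-76) = -8132/33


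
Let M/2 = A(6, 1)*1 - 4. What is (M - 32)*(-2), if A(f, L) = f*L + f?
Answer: 32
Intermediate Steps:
A(f, L) = f + L*f (A(f, L) = L*f + f = f + L*f)
M = 16 (M = 2*((6*(1 + 1))*1 - 4) = 2*((6*2)*1 - 4) = 2*(12*1 - 4) = 2*(12 - 4) = 2*8 = 16)
(M - 32)*(-2) = (16 - 32)*(-2) = -16*(-2) = 32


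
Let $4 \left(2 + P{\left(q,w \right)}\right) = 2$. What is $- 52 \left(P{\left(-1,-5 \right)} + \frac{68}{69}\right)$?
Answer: $\frac{1846}{69} \approx 26.754$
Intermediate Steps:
$P{\left(q,w \right)} = - \frac{3}{2}$ ($P{\left(q,w \right)} = -2 + \frac{1}{4} \cdot 2 = -2 + \frac{1}{2} = - \frac{3}{2}$)
$- 52 \left(P{\left(-1,-5 \right)} + \frac{68}{69}\right) = - 52 \left(- \frac{3}{2} + \frac{68}{69}\right) = \left(-52\right) \left(- \frac{71}{138}\right) = \frac{1846}{69}$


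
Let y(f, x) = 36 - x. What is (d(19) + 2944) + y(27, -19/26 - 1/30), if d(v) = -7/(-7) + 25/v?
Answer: 11052311/3705 ≈ 2983.1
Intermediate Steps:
d(v) = 1 + 25/v (d(v) = -7*(-1/7) + 25/v = 1 + 25/v)
(d(19) + 2944) + y(27, -19/26 - 1/30) = ((25 + 19)/19 + 2944) + (36 - (-19/26 - 1/30)) = ((1/19)*44 + 2944) + (36 - (-19*1/26 - 1*1/30)) = (44/19 + 2944) + (36 - (-19/26 - 1/30)) = 55980/19 + (36 - 1*(-149/195)) = 55980/19 + (36 + 149/195) = 55980/19 + 7169/195 = 11052311/3705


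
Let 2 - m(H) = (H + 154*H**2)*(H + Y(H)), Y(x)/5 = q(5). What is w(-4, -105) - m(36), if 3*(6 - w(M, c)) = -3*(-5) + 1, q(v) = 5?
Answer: 36530456/3 ≈ 1.2177e+7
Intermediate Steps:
Y(x) = 25 (Y(x) = 5*5 = 25)
w(M, c) = 2/3 (w(M, c) = 6 - (-3*(-5) + 1)/3 = 6 - (15 + 1)/3 = 6 - 1/3*16 = 6 - 16/3 = 2/3)
m(H) = 2 - (25 + H)*(H + 154*H**2) (m(H) = 2 - (H + 154*H**2)*(H + 25) = 2 - (H + 154*H**2)*(25 + H) = 2 - (25 + H)*(H + 154*H**2))
w(-4, -105) - m(36) = 2/3 - (2 - 3851*36**2 - 154*36**3 - 25*36) = 2/3 - (2 - 3851*1296 - 154*46656 - 900) = 2/3 - (2 - 4990896 - 7185024 - 900) = 2/3 - 1*(-12176818) = 2/3 + 12176818 = 36530456/3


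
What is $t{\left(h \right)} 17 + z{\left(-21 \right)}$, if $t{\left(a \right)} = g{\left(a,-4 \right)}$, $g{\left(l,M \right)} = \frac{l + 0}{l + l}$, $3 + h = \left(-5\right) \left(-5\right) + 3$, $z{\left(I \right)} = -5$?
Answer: $\frac{7}{2} \approx 3.5$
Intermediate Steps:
$h = 25$ ($h = -3 + \left(\left(-5\right) \left(-5\right) + 3\right) = -3 + \left(25 + 3\right) = -3 + 28 = 25$)
$g{\left(l,M \right)} = \frac{1}{2}$ ($g{\left(l,M \right)} = \frac{l}{2 l} = l \frac{1}{2 l} = \frac{1}{2}$)
$t{\left(a \right)} = \frac{1}{2}$
$t{\left(h \right)} 17 + z{\left(-21 \right)} = \frac{1}{2} \cdot 17 - 5 = \frac{17}{2} - 5 = \frac{7}{2}$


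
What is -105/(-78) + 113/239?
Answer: 11303/6214 ≈ 1.8190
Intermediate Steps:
-105/(-78) + 113/239 = -105*(-1/78) + 113*(1/239) = 35/26 + 113/239 = 11303/6214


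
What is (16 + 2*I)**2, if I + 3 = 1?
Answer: 144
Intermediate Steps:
I = -2 (I = -3 + 1 = -2)
(16 + 2*I)**2 = (16 + 2*(-2))**2 = (16 - 4)**2 = 12**2 = 144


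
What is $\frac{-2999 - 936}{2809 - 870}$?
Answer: $- \frac{3935}{1939} \approx -2.0294$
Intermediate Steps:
$\frac{-2999 - 936}{2809 - 870} = \frac{-2999 - 936}{1939} = \left(-3935\right) \frac{1}{1939} = - \frac{3935}{1939}$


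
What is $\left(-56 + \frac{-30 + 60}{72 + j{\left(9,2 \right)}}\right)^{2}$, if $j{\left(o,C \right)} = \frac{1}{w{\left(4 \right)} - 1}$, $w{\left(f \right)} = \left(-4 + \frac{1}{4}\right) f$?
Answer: $\frac{4092928576}{1324801} \approx 3089.5$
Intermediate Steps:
$w{\left(f \right)} = - \frac{15 f}{4}$ ($w{\left(f \right)} = \left(-4 + \frac{1}{4}\right) f = - \frac{15 f}{4}$)
$j{\left(o,C \right)} = - \frac{1}{16}$ ($j{\left(o,C \right)} = \frac{1}{\left(- \frac{15}{4}\right) 4 - 1} = \frac{1}{-15 - 1} = \frac{1}{-16} = - \frac{1}{16}$)
$\left(-56 + \frac{-30 + 60}{72 + j{\left(9,2 \right)}}\right)^{2} = \left(-56 + \frac{-30 + 60}{72 - \frac{1}{16}}\right)^{2} = \left(-56 + \frac{30}{\frac{1151}{16}}\right)^{2} = \left(-56 + 30 \cdot \frac{16}{1151}\right)^{2} = \left(-56 + \frac{480}{1151}\right)^{2} = \left(- \frac{63976}{1151}\right)^{2} = \frac{4092928576}{1324801}$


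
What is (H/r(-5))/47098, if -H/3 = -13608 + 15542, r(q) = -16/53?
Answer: 153753/376784 ≈ 0.40807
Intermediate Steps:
r(q) = -16/53 (r(q) = -16*1/53 = -16/53)
H = -5802 (H = -3*(-13608 + 15542) = -3*1934 = -5802)
(H/r(-5))/47098 = -5802/(-16/53)/47098 = -5802*(-53/16)*(1/47098) = (153753/8)*(1/47098) = 153753/376784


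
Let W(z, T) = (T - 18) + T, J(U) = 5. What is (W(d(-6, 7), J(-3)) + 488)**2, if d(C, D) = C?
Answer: 230400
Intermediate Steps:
W(z, T) = -18 + 2*T (W(z, T) = (-18 + T) + T = -18 + 2*T)
(W(d(-6, 7), J(-3)) + 488)**2 = ((-18 + 2*5) + 488)**2 = ((-18 + 10) + 488)**2 = (-8 + 488)**2 = 480**2 = 230400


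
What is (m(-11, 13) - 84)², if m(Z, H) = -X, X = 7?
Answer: 8281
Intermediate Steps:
m(Z, H) = -7 (m(Z, H) = -1*7 = -7)
(m(-11, 13) - 84)² = (-7 - 84)² = (-91)² = 8281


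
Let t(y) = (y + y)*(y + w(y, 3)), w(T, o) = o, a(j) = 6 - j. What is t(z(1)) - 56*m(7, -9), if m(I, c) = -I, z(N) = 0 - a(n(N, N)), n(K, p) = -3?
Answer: 500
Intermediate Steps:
z(N) = -9 (z(N) = 0 - (6 - 1*(-3)) = 0 - (6 + 3) = 0 - 1*9 = 0 - 9 = -9)
t(y) = 2*y*(3 + y) (t(y) = (y + y)*(y + 3) = (2*y)*(3 + y) = 2*y*(3 + y))
t(z(1)) - 56*m(7, -9) = 2*(-9)*(3 - 9) - (-56)*7 = 2*(-9)*(-6) - 56*(-7) = 108 + 392 = 500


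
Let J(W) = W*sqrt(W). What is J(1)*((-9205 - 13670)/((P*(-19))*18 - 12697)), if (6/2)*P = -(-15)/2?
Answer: 22875/13552 ≈ 1.6879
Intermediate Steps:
P = 5/2 (P = (-(-15)/2)/3 = (-5*(-3/2))/3 = (1/3)*(15/2) = 5/2 ≈ 2.5000)
J(W) = W**(3/2)
J(1)*((-9205 - 13670)/((P*(-19))*18 - 12697)) = 1**(3/2)*((-9205 - 13670)/(((5/2)*(-19))*18 - 12697)) = 1*(-22875/(-95/2*18 - 12697)) = 1*(-22875/(-855 - 12697)) = 1*(-22875/(-13552)) = 1*(-22875*(-1/13552)) = 1*(22875/13552) = 22875/13552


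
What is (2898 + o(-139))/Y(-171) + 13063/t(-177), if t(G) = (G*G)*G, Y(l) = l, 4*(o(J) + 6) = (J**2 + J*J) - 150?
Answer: -7711202752/105359427 ≈ -73.189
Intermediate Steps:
o(J) = -87/2 + J**2/2 (o(J) = -6 + ((J**2 + J*J) - 150)/4 = -6 + ((J**2 + J**2) - 150)/4 = -6 + (2*J**2 - 150)/4 = -6 + (-150 + 2*J**2)/4 = -6 + (-75/2 + J**2/2) = -87/2 + J**2/2)
t(G) = G**3 (t(G) = G**2*G = G**3)
(2898 + o(-139))/Y(-171) + 13063/t(-177) = (2898 + (-87/2 + (1/2)*(-139)**2))/(-171) + 13063/((-177)**3) = (2898 + (-87/2 + (1/2)*19321))*(-1/171) + 13063/(-5545233) = (2898 + (-87/2 + 19321/2))*(-1/171) + 13063*(-1/5545233) = (2898 + 9617)*(-1/171) - 13063/5545233 = 12515*(-1/171) - 13063/5545233 = -12515/171 - 13063/5545233 = -7711202752/105359427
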